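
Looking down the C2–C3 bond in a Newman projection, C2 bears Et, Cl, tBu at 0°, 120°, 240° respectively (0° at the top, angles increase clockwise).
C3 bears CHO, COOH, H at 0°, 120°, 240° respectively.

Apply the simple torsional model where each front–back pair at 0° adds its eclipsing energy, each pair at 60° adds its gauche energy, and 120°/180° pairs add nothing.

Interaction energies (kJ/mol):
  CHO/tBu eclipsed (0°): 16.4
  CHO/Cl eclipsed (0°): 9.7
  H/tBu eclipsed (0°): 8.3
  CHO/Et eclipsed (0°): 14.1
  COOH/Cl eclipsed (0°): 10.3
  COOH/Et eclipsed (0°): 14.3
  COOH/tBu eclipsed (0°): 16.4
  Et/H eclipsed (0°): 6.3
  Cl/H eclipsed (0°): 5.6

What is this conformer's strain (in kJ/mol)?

This conformer (eclipsed): Et(0°)/CHO(0°) eclipsed 14.1; Cl(120°)/COOH(120°) eclipsed 10.3; tBu(240°)/H(240°) eclipsed 8.3 → 32.7 kJ/mol.

32.7 kJ/mol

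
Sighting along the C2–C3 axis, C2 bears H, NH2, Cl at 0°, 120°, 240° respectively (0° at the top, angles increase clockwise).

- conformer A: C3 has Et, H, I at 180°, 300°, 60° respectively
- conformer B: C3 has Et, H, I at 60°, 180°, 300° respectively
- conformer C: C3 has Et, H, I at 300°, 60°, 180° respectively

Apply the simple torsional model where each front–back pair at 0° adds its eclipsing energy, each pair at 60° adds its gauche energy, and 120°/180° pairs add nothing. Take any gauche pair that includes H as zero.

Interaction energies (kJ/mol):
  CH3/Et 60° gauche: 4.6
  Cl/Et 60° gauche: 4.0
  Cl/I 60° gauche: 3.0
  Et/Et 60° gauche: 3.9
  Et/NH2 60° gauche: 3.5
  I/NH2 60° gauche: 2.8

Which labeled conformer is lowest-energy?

B

A (staggered): NH2(120°)/Et(180°) gauche 3.5; NH2(120°)/I(60°) gauche 2.8; Cl(240°)/Et(180°) gauche 4.0 → 10.3 kJ/mol.
B (staggered): NH2(120°)/Et(60°) gauche 3.5; Cl(240°)/I(300°) gauche 3.0 → 6.5 kJ/mol.
C (staggered): NH2(120°)/I(180°) gauche 2.8; Cl(240°)/Et(300°) gauche 4.0; Cl(240°)/I(180°) gauche 3.0 → 9.8 kJ/mol.
B has the lowest total (6.5 kJ/mol).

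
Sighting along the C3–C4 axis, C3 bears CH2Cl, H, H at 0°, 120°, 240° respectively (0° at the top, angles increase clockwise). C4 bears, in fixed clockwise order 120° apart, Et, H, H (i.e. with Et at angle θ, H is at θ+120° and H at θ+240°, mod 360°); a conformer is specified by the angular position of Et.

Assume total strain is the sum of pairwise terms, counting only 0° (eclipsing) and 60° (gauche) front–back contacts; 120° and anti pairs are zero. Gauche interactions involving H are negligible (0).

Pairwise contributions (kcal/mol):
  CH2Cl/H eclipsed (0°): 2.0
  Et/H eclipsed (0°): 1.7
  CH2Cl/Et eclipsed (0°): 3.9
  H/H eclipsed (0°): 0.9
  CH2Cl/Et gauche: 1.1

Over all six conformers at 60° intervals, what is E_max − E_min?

5.7 kcal/mol

Et at 0° (eclipsed): CH2Cl(0°)/Et(0°) eclipsed 3.9; H(120°)/H(120°) eclipsed 0.9; H(240°)/H(240°) eclipsed 0.9 → 5.7 kcal/mol.
Et at 60° (staggered): CH2Cl(0°)/Et(60°) gauche 1.1 → 1.1 kcal/mol.
Et at 120° (eclipsed): CH2Cl(0°)/H(0°) eclipsed 2.0; H(120°)/Et(120°) eclipsed 1.7; H(240°)/H(240°) eclipsed 0.9 → 4.6 kcal/mol.
Et at 180° (staggered): no non-H gauche contacts → 0.0 kcal/mol.
Et at 240° (eclipsed): CH2Cl(0°)/H(0°) eclipsed 2.0; H(120°)/H(120°) eclipsed 0.9; H(240°)/Et(240°) eclipsed 1.7 → 4.6 kcal/mol.
Et at 300° (staggered): CH2Cl(0°)/Et(300°) gauche 1.1 → 1.1 kcal/mol.
Max at 0° (5.7 kcal/mol), min at 180° (0.0 kcal/mol); barrier = 5.7 kcal/mol.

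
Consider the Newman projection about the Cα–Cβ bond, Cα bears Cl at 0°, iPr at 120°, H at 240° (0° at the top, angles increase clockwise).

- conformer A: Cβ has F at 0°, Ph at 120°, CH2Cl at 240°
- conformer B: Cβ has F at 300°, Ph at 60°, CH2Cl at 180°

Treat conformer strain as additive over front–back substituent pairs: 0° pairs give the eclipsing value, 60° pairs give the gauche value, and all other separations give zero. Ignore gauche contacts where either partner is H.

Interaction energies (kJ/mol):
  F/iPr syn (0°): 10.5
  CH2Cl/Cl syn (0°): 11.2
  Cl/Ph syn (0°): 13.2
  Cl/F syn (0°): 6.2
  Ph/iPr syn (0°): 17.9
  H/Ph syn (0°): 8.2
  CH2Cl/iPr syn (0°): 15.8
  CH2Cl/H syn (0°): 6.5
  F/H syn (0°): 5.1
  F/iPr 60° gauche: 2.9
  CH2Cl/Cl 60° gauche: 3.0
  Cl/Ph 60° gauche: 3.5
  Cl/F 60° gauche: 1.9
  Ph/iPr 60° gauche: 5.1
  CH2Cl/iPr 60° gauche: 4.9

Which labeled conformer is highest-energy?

A

A is eclipsed. Cl at 0° is eclipsed with F at 0° (6.2); iPr at 120° is eclipsed with Ph at 120° (17.9); H at 240° is eclipsed with CH2Cl at 240° (6.5). Total 30.6 kJ/mol.
B is staggered. Cl at 0° is gauche with F at 300° (1.9); Cl at 0° is gauche with Ph at 60° (3.5); iPr at 120° is gauche with Ph at 60° (5.1); iPr at 120° is gauche with CH2Cl at 180° (4.9). Total 15.4 kJ/mol.
A has the highest total (30.6 kJ/mol).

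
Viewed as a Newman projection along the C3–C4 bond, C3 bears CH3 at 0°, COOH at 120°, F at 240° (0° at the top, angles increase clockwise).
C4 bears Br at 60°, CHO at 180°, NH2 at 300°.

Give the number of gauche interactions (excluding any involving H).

6

Non-H gauche pairs: CH3(0°)/Br(60°); CH3(0°)/NH2(300°); COOH(120°)/Br(60°); COOH(120°)/CHO(180°); F(240°)/CHO(180°); F(240°)/NH2(300°) — 6 interactions.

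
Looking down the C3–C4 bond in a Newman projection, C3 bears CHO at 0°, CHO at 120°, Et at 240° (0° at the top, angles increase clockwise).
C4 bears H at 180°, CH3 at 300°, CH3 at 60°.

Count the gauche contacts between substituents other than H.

Non-H gauche pairs: CHO(0°)/CH3(300°); CHO(0°)/CH3(60°); CHO(120°)/CH3(60°); Et(240°)/CH3(300°) — 4 interactions.

4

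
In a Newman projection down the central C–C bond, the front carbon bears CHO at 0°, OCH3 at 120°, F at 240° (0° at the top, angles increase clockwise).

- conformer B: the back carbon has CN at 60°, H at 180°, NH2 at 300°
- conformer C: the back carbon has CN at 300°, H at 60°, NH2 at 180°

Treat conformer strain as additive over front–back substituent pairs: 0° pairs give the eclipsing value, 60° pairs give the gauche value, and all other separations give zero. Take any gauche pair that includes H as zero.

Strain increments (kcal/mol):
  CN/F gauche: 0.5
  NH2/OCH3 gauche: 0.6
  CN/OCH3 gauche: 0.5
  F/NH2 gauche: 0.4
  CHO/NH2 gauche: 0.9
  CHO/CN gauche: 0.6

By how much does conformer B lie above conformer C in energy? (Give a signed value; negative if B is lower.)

B (staggered): CHO(0°)/CN(60°) gauche 0.6; CHO(0°)/NH2(300°) gauche 0.9; OCH3(120°)/CN(60°) gauche 0.5; F(240°)/NH2(300°) gauche 0.4 → 2.4 kcal/mol.
C (staggered): CHO(0°)/CN(300°) gauche 0.6; OCH3(120°)/NH2(180°) gauche 0.6; F(240°)/CN(300°) gauche 0.5; F(240°)/NH2(180°) gauche 0.4 → 2.1 kcal/mol.
E(B) − E(C) = 2.4 − 2.1 = +0.3 kcal/mol.

+0.3 kcal/mol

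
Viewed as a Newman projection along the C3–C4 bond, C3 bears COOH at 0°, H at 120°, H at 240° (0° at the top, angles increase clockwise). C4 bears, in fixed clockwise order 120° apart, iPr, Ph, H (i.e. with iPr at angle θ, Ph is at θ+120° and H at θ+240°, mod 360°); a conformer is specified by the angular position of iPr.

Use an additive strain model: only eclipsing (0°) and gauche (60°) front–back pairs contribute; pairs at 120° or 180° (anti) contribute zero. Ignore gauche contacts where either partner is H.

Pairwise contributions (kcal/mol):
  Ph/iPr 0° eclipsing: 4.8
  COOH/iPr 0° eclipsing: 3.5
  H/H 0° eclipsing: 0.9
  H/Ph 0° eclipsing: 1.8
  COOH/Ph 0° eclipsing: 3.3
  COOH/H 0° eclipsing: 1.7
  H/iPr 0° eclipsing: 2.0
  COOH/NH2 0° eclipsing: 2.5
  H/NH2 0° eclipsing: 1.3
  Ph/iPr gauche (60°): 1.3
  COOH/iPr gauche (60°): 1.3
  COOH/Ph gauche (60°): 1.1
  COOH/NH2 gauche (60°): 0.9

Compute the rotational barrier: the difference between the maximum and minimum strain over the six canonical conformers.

5.1 kcal/mol

iPr at 0° is eclipsed. COOH at 0° is eclipsed with iPr at 0° (3.5); H at 120° is eclipsed with Ph at 120° (1.8); H at 240° is eclipsed with H at 240° (0.9). Total 6.2 kcal/mol.
iPr at 60° is staggered. COOH at 0° is gauche with iPr at 60° (1.3). Total 1.3 kcal/mol.
iPr at 120° is eclipsed. COOH at 0° is eclipsed with H at 0° (1.7); H at 120° is eclipsed with iPr at 120° (2.0); H at 240° is eclipsed with Ph at 240° (1.8). Total 5.5 kcal/mol.
iPr at 180° is staggered. COOH at 0° is gauche with Ph at 300° (1.1). Total 1.1 kcal/mol.
iPr at 240° is eclipsed. COOH at 0° is eclipsed with Ph at 0° (3.3); H at 120° is eclipsed with H at 120° (0.9); H at 240° is eclipsed with iPr at 240° (2.0). Total 6.2 kcal/mol.
iPr at 300° is staggered. COOH at 0° is gauche with iPr at 300° (1.3); COOH at 0° is gauche with Ph at 60° (1.1). Total 2.4 kcal/mol.
Max at 0° (6.2 kcal/mol), min at 180° (1.1 kcal/mol); barrier = 5.1 kcal/mol.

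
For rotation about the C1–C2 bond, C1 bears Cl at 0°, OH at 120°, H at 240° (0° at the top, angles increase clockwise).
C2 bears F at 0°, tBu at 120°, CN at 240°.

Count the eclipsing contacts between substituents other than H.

2

Non-H eclipsing pairs: Cl(0°)/F(0°); OH(120°)/tBu(120°) — 2 interactions.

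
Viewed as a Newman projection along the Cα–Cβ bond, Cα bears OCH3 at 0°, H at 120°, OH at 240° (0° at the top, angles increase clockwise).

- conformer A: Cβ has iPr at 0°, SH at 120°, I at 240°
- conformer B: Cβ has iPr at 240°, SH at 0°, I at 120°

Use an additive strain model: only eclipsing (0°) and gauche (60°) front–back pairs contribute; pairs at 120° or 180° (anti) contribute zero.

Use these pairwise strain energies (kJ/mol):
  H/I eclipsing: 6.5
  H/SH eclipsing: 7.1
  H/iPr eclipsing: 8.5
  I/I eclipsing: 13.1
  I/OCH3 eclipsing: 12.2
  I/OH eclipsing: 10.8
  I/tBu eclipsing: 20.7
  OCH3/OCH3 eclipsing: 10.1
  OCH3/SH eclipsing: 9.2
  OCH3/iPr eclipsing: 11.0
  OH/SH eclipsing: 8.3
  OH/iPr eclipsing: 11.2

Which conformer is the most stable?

B

A is eclipsed. OCH3 at 0° is eclipsed with iPr at 0° (11.0); H at 120° is eclipsed with SH at 120° (7.1); OH at 240° is eclipsed with I at 240° (10.8). Total 28.9 kJ/mol.
B is eclipsed. OCH3 at 0° is eclipsed with SH at 0° (9.2); H at 120° is eclipsed with I at 120° (6.5); OH at 240° is eclipsed with iPr at 240° (11.2). Total 26.9 kJ/mol.
B has the lowest total (26.9 kJ/mol).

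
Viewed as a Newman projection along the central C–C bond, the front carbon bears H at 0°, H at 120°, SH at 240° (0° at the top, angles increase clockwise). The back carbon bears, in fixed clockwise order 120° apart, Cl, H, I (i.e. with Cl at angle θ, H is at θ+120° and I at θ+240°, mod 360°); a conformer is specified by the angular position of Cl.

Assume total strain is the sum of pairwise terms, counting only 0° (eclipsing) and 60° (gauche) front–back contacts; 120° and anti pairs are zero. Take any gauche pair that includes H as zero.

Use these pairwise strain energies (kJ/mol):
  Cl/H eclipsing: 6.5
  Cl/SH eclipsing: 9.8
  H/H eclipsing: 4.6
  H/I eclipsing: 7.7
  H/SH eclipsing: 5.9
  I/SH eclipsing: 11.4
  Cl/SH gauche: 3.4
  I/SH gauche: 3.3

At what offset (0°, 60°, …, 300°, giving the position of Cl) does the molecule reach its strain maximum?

0°

Cl at 0° (eclipsed): H(0°)/Cl(0°) eclipsed 6.5; H(120°)/H(120°) eclipsed 4.6; SH(240°)/I(240°) eclipsed 11.4 → 22.5 kJ/mol.
Cl at 60° (staggered): SH(240°)/I(300°) gauche 3.3 → 3.3 kJ/mol.
Cl at 120° (eclipsed): H(0°)/I(0°) eclipsed 7.7; H(120°)/Cl(120°) eclipsed 6.5; SH(240°)/H(240°) eclipsed 5.9 → 20.1 kJ/mol.
Cl at 180° (staggered): SH(240°)/Cl(180°) gauche 3.4 → 3.4 kJ/mol.
Cl at 240° (eclipsed): H(0°)/H(0°) eclipsed 4.6; H(120°)/I(120°) eclipsed 7.7; SH(240°)/Cl(240°) eclipsed 9.8 → 22.1 kJ/mol.
Cl at 300° (staggered): SH(240°)/Cl(300°) gauche 3.4; SH(240°)/I(180°) gauche 3.3 → 6.7 kJ/mol.
The maximum (22.5 kJ/mol) occurs with Cl at 0°.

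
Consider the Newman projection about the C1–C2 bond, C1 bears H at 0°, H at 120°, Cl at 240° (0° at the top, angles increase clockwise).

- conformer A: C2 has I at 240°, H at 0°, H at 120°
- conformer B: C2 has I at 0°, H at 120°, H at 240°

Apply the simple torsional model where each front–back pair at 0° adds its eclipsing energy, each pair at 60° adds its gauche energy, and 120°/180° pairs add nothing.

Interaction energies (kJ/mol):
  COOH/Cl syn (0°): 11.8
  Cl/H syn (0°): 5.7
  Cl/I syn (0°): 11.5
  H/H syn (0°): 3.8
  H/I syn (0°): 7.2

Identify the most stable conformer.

A is eclipsed. H at 0° is eclipsed with H at 0° (3.8); H at 120° is eclipsed with H at 120° (3.8); Cl at 240° is eclipsed with I at 240° (11.5). Total 19.1 kJ/mol.
B is eclipsed. H at 0° is eclipsed with I at 0° (7.2); H at 120° is eclipsed with H at 120° (3.8); Cl at 240° is eclipsed with H at 240° (5.7). Total 16.7 kJ/mol.
B has the lowest total (16.7 kJ/mol).

B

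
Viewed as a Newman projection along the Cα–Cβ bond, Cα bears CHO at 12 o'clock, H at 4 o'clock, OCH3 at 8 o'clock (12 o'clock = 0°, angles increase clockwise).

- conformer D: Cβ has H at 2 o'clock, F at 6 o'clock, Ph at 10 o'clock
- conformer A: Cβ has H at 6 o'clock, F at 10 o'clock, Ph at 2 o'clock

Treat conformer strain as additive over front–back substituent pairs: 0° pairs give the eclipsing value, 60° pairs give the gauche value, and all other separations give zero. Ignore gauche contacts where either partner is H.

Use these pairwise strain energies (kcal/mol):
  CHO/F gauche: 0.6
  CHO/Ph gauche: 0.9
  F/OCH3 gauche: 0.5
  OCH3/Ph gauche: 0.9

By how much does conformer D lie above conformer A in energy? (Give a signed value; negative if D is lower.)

D (staggered): CHO–Ph gauche, OCH3–F gauche, OCH3–Ph gauche; 0.9 + 0.5 + 0.9 = 2.3 kcal/mol.
A (staggered): CHO–F gauche, CHO–Ph gauche, OCH3–F gauche; 0.6 + 0.9 + 0.5 = 2.0 kcal/mol.
E(D) − E(A) = 2.3 − 2.0 = +0.3 kcal/mol.

+0.3 kcal/mol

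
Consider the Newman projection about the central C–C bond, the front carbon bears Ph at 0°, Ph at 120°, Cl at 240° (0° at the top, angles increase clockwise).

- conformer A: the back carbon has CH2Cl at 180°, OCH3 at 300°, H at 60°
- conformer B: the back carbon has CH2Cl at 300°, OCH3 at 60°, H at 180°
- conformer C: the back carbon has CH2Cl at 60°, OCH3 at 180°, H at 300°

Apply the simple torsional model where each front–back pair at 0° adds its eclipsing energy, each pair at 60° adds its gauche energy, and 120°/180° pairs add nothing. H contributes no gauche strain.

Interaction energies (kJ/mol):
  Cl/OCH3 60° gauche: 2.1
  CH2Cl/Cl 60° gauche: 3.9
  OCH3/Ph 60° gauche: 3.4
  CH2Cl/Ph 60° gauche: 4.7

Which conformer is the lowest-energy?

A is staggered. Ph at 0° is gauche with OCH3 at 300° (3.4); Ph at 120° is gauche with CH2Cl at 180° (4.7); Cl at 240° is gauche with CH2Cl at 180° (3.9); Cl at 240° is gauche with OCH3 at 300° (2.1). Total 14.1 kJ/mol.
B is staggered. Ph at 0° is gauche with CH2Cl at 300° (4.7); Ph at 0° is gauche with OCH3 at 60° (3.4); Ph at 120° is gauche with OCH3 at 60° (3.4); Cl at 240° is gauche with CH2Cl at 300° (3.9). Total 15.4 kJ/mol.
C is staggered. Ph at 0° is gauche with CH2Cl at 60° (4.7); Ph at 120° is gauche with CH2Cl at 60° (4.7); Ph at 120° is gauche with OCH3 at 180° (3.4); Cl at 240° is gauche with OCH3 at 180° (2.1). Total 14.9 kJ/mol.
A has the lowest total (14.1 kJ/mol).

A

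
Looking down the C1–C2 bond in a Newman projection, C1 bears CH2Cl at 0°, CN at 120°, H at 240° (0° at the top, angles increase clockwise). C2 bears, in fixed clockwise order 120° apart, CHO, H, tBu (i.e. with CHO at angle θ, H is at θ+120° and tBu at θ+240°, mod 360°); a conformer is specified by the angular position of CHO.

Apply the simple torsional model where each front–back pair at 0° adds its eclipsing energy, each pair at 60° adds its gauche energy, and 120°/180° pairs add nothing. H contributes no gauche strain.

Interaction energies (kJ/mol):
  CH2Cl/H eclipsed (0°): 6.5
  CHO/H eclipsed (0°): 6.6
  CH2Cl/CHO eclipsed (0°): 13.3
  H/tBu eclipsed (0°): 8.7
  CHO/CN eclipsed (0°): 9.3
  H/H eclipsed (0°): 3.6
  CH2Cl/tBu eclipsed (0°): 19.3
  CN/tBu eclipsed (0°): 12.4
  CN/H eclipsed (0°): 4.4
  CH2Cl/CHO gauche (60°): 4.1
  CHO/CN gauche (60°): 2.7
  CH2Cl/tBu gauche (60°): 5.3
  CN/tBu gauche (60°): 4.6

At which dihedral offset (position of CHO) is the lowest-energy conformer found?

CHO at 0° (eclipsed): CH2Cl(0°)/CHO(0°) eclipsed 13.3; CN(120°)/H(120°) eclipsed 4.4; H(240°)/tBu(240°) eclipsed 8.7 → 26.4 kJ/mol.
CHO at 60° (staggered): CH2Cl(0°)/CHO(60°) gauche 4.1; CH2Cl(0°)/tBu(300°) gauche 5.3; CN(120°)/CHO(60°) gauche 2.7 → 12.1 kJ/mol.
CHO at 120° (eclipsed): CH2Cl(0°)/tBu(0°) eclipsed 19.3; CN(120°)/CHO(120°) eclipsed 9.3; H(240°)/H(240°) eclipsed 3.6 → 32.2 kJ/mol.
CHO at 180° (staggered): CH2Cl(0°)/tBu(60°) gauche 5.3; CN(120°)/CHO(180°) gauche 2.7; CN(120°)/tBu(60°) gauche 4.6 → 12.6 kJ/mol.
CHO at 240° (eclipsed): CH2Cl(0°)/H(0°) eclipsed 6.5; CN(120°)/tBu(120°) eclipsed 12.4; H(240°)/CHO(240°) eclipsed 6.6 → 25.5 kJ/mol.
CHO at 300° (staggered): CH2Cl(0°)/CHO(300°) gauche 4.1; CN(120°)/tBu(180°) gauche 4.6 → 8.7 kJ/mol.
The minimum (8.7 kJ/mol) occurs with CHO at 300°.

300°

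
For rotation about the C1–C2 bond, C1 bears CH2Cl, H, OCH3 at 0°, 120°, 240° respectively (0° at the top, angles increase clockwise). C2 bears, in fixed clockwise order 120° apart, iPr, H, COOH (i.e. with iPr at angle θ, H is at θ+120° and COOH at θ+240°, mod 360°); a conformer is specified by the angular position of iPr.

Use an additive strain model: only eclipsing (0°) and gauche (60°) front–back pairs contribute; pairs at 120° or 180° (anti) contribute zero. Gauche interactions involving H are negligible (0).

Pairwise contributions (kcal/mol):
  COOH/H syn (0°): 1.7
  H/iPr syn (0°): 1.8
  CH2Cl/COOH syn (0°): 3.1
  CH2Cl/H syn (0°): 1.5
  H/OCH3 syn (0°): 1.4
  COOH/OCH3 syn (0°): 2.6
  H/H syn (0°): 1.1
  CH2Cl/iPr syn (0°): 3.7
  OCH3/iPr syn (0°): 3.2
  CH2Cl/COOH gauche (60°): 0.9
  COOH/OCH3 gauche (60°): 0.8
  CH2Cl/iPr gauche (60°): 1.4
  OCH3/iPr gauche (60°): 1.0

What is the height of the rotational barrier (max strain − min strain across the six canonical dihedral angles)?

5.5 kcal/mol

iPr at 0° is eclipsed. CH2Cl at 0° is eclipsed with iPr at 0° (3.7); H at 120° is eclipsed with H at 120° (1.1); OCH3 at 240° is eclipsed with COOH at 240° (2.6). Total 7.4 kcal/mol.
iPr at 60° is staggered. CH2Cl at 0° is gauche with iPr at 60° (1.4); CH2Cl at 0° is gauche with COOH at 300° (0.9); OCH3 at 240° is gauche with COOH at 300° (0.8). Total 3.1 kcal/mol.
iPr at 120° is eclipsed. CH2Cl at 0° is eclipsed with COOH at 0° (3.1); H at 120° is eclipsed with iPr at 120° (1.8); OCH3 at 240° is eclipsed with H at 240° (1.4). Total 6.3 kcal/mol.
iPr at 180° is staggered. CH2Cl at 0° is gauche with COOH at 60° (0.9); OCH3 at 240° is gauche with iPr at 180° (1.0). Total 1.9 kcal/mol.
iPr at 240° is eclipsed. CH2Cl at 0° is eclipsed with H at 0° (1.5); H at 120° is eclipsed with COOH at 120° (1.7); OCH3 at 240° is eclipsed with iPr at 240° (3.2). Total 6.4 kcal/mol.
iPr at 300° is staggered. CH2Cl at 0° is gauche with iPr at 300° (1.4); OCH3 at 240° is gauche with iPr at 300° (1.0); OCH3 at 240° is gauche with COOH at 180° (0.8). Total 3.2 kcal/mol.
Max at 0° (7.4 kcal/mol), min at 180° (1.9 kcal/mol); barrier = 5.5 kcal/mol.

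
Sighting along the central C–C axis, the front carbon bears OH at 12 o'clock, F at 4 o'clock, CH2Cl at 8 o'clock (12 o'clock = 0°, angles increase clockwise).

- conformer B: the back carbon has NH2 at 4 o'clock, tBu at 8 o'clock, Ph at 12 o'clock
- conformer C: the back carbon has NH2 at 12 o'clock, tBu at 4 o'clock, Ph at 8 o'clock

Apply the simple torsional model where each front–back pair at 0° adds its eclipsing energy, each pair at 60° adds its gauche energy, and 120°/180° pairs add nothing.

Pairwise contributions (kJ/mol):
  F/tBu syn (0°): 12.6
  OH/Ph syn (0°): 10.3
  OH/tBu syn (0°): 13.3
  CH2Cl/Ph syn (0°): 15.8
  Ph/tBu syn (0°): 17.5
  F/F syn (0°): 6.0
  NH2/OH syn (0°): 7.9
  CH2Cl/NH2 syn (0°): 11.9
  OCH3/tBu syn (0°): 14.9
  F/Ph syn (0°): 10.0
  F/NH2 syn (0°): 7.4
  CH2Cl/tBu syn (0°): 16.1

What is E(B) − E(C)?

-2.5 kJ/mol

B (eclipsed): OH–Ph eclipsed, F–NH2 eclipsed, CH2Cl–tBu eclipsed; 10.3 + 7.4 + 16.1 = 33.8 kJ/mol.
C (eclipsed): OH–NH2 eclipsed, F–tBu eclipsed, CH2Cl–Ph eclipsed; 7.9 + 12.6 + 15.8 = 36.3 kJ/mol.
E(B) − E(C) = 33.8 − 36.3 = -2.5 kJ/mol.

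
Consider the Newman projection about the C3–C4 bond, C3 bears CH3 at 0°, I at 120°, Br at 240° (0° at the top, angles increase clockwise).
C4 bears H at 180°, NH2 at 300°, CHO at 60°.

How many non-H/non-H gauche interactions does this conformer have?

Non-H gauche pairs: CH3(0°)/NH2(300°); CH3(0°)/CHO(60°); I(120°)/CHO(60°); Br(240°)/NH2(300°) — 4 interactions.

4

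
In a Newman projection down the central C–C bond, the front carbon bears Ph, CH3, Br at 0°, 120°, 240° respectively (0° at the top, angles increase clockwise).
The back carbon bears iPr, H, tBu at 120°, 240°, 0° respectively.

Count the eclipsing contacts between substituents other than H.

2

Non-H eclipsing pairs: Ph(0°)/tBu(0°); CH3(120°)/iPr(120°) — 2 interactions.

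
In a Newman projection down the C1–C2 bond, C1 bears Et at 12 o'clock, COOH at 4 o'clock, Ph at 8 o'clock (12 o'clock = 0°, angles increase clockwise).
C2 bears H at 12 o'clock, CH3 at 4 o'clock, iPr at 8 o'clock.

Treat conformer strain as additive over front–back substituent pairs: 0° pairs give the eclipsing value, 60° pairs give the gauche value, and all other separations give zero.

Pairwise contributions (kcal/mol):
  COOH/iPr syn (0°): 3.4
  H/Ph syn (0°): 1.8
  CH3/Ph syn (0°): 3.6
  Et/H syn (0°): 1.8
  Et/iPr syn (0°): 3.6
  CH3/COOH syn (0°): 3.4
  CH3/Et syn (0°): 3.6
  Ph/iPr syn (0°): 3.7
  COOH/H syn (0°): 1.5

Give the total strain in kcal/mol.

This conformer is eclipsed. Et at 0° is eclipsed with H at 0° (1.8); COOH at 120° is eclipsed with CH3 at 120° (3.4); Ph at 240° is eclipsed with iPr at 240° (3.7). Total 8.9 kcal/mol.

8.9 kcal/mol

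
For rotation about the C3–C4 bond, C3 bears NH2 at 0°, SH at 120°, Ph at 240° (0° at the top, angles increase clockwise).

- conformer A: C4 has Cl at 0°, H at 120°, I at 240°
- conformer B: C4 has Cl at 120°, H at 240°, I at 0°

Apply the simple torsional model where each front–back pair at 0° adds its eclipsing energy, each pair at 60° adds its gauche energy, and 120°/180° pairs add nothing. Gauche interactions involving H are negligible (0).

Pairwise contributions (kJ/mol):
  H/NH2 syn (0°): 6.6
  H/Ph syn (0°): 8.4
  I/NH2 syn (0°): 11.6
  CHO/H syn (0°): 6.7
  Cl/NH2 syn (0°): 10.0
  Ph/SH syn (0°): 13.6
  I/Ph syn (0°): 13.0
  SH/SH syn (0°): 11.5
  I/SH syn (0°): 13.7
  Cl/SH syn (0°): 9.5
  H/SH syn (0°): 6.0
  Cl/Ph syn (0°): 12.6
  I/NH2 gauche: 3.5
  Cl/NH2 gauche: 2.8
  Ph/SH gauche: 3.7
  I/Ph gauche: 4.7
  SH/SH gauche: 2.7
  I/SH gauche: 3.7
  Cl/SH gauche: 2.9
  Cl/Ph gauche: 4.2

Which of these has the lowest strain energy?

A

A (eclipsed): NH2–Cl eclipsed, SH–H eclipsed, Ph–I eclipsed; 10.0 + 6.0 + 13.0 = 29.0 kJ/mol.
B (eclipsed): NH2–I eclipsed, SH–Cl eclipsed, Ph–H eclipsed; 11.6 + 9.5 + 8.4 = 29.5 kJ/mol.
A has the lowest total (29.0 kJ/mol).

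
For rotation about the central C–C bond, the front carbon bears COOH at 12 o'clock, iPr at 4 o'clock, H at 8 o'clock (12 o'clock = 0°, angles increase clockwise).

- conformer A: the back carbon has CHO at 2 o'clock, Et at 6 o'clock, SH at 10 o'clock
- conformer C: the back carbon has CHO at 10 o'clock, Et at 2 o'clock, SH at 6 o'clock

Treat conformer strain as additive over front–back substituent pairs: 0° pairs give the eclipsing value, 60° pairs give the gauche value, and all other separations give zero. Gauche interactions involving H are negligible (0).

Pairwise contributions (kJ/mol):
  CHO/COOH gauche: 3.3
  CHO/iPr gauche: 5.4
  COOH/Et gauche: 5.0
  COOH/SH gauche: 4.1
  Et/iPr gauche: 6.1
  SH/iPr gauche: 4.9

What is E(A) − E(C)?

A is staggered. COOH at 0° is gauche with CHO at 60° (3.3); COOH at 0° is gauche with SH at 300° (4.1); iPr at 120° is gauche with CHO at 60° (5.4); iPr at 120° is gauche with Et at 180° (6.1). Total 18.9 kJ/mol.
C is staggered. COOH at 0° is gauche with CHO at 300° (3.3); COOH at 0° is gauche with Et at 60° (5.0); iPr at 120° is gauche with Et at 60° (6.1); iPr at 120° is gauche with SH at 180° (4.9). Total 19.3 kJ/mol.
E(A) − E(C) = 18.9 − 19.3 = -0.4 kJ/mol.

-0.4 kJ/mol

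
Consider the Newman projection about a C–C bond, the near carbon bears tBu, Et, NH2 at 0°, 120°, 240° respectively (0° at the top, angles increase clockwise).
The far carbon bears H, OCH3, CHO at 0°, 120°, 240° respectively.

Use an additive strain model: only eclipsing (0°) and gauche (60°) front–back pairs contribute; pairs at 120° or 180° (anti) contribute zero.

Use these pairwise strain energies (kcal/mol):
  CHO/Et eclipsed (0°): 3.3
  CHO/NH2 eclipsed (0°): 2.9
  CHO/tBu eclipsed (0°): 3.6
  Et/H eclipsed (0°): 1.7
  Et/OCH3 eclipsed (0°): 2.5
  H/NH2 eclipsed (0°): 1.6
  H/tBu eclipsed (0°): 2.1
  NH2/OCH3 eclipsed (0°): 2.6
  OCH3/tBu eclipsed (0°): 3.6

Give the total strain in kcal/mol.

This conformer (eclipsed): tBu–H eclipsed, Et–OCH3 eclipsed, NH2–CHO eclipsed; 2.1 + 2.5 + 2.9 = 7.5 kcal/mol.

7.5 kcal/mol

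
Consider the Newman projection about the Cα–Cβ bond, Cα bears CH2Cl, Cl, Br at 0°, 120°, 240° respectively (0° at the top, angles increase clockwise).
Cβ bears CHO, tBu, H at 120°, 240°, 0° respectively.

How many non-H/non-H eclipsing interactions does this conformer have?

2

Non-H eclipsing pairs: Cl(120°)/CHO(120°); Br(240°)/tBu(240°) — 2 interactions.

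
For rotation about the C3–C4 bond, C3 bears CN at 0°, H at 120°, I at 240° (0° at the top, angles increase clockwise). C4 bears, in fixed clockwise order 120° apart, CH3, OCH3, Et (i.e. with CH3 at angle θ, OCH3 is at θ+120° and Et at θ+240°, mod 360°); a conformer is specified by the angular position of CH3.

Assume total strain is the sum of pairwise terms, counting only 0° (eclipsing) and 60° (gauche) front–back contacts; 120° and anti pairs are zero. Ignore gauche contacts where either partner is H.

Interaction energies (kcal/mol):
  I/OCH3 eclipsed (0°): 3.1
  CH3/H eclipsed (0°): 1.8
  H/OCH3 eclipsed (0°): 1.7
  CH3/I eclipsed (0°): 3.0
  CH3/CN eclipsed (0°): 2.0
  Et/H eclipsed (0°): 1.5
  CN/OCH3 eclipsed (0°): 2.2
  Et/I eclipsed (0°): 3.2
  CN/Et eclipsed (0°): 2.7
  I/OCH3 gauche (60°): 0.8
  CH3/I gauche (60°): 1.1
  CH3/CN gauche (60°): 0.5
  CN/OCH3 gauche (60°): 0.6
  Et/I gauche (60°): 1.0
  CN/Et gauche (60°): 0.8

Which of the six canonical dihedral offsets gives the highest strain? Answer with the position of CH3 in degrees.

120°

CH3 at 0° (eclipsed): CN–CH3 eclipsed, H–OCH3 eclipsed, I–Et eclipsed; 2.0 + 1.7 + 3.2 = 6.9 kcal/mol.
CH3 at 60° (staggered): CN–CH3 gauche, CN–Et gauche, I–OCH3 gauche, I–Et gauche; 0.5 + 0.8 + 0.8 + 1.0 = 3.1 kcal/mol.
CH3 at 120° (eclipsed): CN–Et eclipsed, H–CH3 eclipsed, I–OCH3 eclipsed; 2.7 + 1.8 + 3.1 = 7.6 kcal/mol.
CH3 at 180° (staggered): CN–OCH3 gauche, CN–Et gauche, I–CH3 gauche, I–OCH3 gauche; 0.6 + 0.8 + 1.1 + 0.8 = 3.3 kcal/mol.
CH3 at 240° (eclipsed): CN–OCH3 eclipsed, H–Et eclipsed, I–CH3 eclipsed; 2.2 + 1.5 + 3.0 = 6.7 kcal/mol.
CH3 at 300° (staggered): CN–CH3 gauche, CN–OCH3 gauche, I–CH3 gauche, I–Et gauche; 0.5 + 0.6 + 1.1 + 1.0 = 3.2 kcal/mol.
The maximum (7.6 kcal/mol) occurs with CH3 at 120°.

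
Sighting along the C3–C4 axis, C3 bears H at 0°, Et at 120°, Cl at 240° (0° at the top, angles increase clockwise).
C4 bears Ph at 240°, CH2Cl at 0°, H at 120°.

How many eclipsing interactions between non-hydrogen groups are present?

Non-H eclipsing pairs: Cl(240°)/Ph(240°) — 1 interaction.

1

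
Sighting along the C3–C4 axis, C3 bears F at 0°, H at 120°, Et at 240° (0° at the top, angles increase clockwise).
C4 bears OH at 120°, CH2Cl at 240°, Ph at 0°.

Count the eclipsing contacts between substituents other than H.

Non-H eclipsing pairs: F(0°)/Ph(0°); Et(240°)/CH2Cl(240°) — 2 interactions.

2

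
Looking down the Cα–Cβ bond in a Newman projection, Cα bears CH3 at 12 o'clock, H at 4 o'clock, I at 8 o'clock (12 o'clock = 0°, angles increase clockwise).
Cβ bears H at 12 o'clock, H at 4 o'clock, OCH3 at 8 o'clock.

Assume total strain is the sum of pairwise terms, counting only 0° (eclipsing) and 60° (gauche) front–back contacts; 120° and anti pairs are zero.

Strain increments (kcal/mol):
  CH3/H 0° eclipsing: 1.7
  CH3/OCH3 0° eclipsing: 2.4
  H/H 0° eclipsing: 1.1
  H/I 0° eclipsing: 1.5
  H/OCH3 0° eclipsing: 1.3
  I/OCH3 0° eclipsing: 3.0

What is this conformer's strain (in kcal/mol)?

This conformer is eclipsed. CH3 at 0° is eclipsed with H at 0° (1.7); H at 120° is eclipsed with H at 120° (1.1); I at 240° is eclipsed with OCH3 at 240° (3.0). Total 5.8 kcal/mol.

5.8 kcal/mol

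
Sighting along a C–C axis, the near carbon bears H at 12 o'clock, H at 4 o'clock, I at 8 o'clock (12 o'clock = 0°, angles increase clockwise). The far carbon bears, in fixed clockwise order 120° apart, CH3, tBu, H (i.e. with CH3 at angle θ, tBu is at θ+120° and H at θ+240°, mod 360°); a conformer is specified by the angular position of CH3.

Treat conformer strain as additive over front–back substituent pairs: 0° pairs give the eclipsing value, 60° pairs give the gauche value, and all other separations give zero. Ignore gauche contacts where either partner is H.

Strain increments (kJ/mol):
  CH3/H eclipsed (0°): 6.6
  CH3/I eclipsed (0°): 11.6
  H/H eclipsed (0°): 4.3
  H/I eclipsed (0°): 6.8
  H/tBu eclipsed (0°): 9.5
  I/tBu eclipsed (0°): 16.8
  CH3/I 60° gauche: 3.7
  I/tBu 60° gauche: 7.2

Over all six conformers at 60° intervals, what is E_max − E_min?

CH3 at 0° (eclipsed): H(0°)/CH3(0°) eclipsed 6.6; H(120°)/tBu(120°) eclipsed 9.5; I(240°)/H(240°) eclipsed 6.8 → 22.9 kJ/mol.
CH3 at 60° (staggered): I(240°)/tBu(180°) gauche 7.2 → 7.2 kJ/mol.
CH3 at 120° (eclipsed): H(0°)/H(0°) eclipsed 4.3; H(120°)/CH3(120°) eclipsed 6.6; I(240°)/tBu(240°) eclipsed 16.8 → 27.7 kJ/mol.
CH3 at 180° (staggered): I(240°)/CH3(180°) gauche 3.7; I(240°)/tBu(300°) gauche 7.2 → 10.9 kJ/mol.
CH3 at 240° (eclipsed): H(0°)/tBu(0°) eclipsed 9.5; H(120°)/H(120°) eclipsed 4.3; I(240°)/CH3(240°) eclipsed 11.6 → 25.4 kJ/mol.
CH3 at 300° (staggered): I(240°)/CH3(300°) gauche 3.7 → 3.7 kJ/mol.
Max at 120° (27.7 kJ/mol), min at 300° (3.7 kJ/mol); barrier = 24.0 kJ/mol.

24.0 kJ/mol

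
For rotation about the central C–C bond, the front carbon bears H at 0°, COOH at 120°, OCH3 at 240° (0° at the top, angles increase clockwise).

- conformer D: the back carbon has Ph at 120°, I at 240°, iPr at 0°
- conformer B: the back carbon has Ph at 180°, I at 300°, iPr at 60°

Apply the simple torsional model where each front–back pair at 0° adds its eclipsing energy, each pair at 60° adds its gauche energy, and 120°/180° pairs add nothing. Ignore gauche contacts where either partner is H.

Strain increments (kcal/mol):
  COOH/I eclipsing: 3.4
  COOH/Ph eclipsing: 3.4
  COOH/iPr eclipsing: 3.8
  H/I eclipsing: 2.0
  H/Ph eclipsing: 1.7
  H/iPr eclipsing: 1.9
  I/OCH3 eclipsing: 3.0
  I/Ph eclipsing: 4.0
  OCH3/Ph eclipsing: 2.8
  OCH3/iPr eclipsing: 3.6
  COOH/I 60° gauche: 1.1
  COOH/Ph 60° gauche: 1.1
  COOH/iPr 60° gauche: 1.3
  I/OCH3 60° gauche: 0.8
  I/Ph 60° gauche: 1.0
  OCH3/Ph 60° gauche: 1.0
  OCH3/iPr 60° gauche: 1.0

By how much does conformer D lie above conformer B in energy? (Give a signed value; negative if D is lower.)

+4.1 kcal/mol

D (eclipsed): H(0°)/iPr(0°) eclipsed 1.9; COOH(120°)/Ph(120°) eclipsed 3.4; OCH3(240°)/I(240°) eclipsed 3.0 → 8.3 kcal/mol.
B (staggered): COOH(120°)/Ph(180°) gauche 1.1; COOH(120°)/iPr(60°) gauche 1.3; OCH3(240°)/Ph(180°) gauche 1.0; OCH3(240°)/I(300°) gauche 0.8 → 4.2 kcal/mol.
E(D) − E(B) = 8.3 − 4.2 = +4.1 kcal/mol.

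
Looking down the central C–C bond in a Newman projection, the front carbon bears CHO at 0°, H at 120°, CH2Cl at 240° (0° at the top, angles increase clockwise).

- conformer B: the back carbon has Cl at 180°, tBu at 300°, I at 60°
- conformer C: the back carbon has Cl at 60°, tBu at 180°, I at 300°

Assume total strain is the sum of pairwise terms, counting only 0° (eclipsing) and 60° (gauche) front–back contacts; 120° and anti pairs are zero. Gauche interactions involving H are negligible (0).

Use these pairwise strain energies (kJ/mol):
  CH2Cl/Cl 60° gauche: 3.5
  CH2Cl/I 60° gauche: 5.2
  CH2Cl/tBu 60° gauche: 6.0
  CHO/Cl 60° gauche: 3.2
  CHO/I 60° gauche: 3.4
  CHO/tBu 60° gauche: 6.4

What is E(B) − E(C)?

B (staggered): CHO(0°)/tBu(300°) gauche 6.4; CHO(0°)/I(60°) gauche 3.4; CH2Cl(240°)/Cl(180°) gauche 3.5; CH2Cl(240°)/tBu(300°) gauche 6.0 → 19.3 kJ/mol.
C (staggered): CHO(0°)/Cl(60°) gauche 3.2; CHO(0°)/I(300°) gauche 3.4; CH2Cl(240°)/tBu(180°) gauche 6.0; CH2Cl(240°)/I(300°) gauche 5.2 → 17.8 kJ/mol.
E(B) − E(C) = 19.3 − 17.8 = +1.5 kJ/mol.

+1.5 kJ/mol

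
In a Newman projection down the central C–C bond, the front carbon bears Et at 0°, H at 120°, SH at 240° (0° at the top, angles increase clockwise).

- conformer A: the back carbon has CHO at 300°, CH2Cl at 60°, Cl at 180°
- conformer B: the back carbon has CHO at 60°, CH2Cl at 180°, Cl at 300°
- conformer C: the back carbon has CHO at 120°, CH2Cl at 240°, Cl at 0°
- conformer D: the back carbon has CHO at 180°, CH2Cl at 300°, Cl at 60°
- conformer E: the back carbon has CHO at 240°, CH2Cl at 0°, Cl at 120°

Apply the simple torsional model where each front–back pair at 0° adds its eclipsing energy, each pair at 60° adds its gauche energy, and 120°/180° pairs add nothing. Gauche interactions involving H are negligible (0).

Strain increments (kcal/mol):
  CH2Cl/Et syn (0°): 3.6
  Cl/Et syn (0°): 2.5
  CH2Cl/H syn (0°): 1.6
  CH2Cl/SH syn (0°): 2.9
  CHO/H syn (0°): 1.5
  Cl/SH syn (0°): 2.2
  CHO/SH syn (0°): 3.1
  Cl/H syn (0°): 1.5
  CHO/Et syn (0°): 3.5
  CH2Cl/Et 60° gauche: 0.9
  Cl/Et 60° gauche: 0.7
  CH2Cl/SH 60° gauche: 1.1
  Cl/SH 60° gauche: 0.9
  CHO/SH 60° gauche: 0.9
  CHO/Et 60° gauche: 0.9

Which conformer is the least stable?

E

A (staggered): Et–CHO gauche, Et–CH2Cl gauche, SH–CHO gauche, SH–Cl gauche; 0.9 + 0.9 + 0.9 + 0.9 = 3.6 kcal/mol.
B (staggered): Et–CHO gauche, Et–Cl gauche, SH–CH2Cl gauche, SH–Cl gauche; 0.9 + 0.7 + 1.1 + 0.9 = 3.6 kcal/mol.
C (eclipsed): Et–Cl eclipsed, H–CHO eclipsed, SH–CH2Cl eclipsed; 2.5 + 1.5 + 2.9 = 6.9 kcal/mol.
D (staggered): Et–CH2Cl gauche, Et–Cl gauche, SH–CHO gauche, SH–CH2Cl gauche; 0.9 + 0.7 + 0.9 + 1.1 = 3.6 kcal/mol.
E (eclipsed): Et–CH2Cl eclipsed, H–Cl eclipsed, SH–CHO eclipsed; 3.6 + 1.5 + 3.1 = 8.2 kcal/mol.
E has the highest total (8.2 kcal/mol).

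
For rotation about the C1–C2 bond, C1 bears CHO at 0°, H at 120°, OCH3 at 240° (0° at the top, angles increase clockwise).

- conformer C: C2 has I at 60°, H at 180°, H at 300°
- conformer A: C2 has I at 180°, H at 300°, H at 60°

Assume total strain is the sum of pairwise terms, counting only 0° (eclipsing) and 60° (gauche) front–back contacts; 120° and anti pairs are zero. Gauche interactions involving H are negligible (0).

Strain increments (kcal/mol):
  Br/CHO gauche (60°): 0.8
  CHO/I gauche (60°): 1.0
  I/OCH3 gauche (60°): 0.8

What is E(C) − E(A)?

C (staggered): CHO–I gauche; 1.0 = 1.0 kcal/mol.
A (staggered): OCH3–I gauche; 0.8 = 0.8 kcal/mol.
E(C) − E(A) = 1.0 − 0.8 = +0.2 kcal/mol.

+0.2 kcal/mol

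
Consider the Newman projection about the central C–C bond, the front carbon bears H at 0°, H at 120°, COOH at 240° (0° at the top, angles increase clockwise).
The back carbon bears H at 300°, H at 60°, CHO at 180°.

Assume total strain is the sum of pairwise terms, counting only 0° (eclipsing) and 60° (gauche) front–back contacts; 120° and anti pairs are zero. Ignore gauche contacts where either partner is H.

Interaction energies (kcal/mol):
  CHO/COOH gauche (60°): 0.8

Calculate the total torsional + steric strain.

This conformer (staggered): COOH–CHO gauche; 0.8 = 0.8 kcal/mol.

0.8 kcal/mol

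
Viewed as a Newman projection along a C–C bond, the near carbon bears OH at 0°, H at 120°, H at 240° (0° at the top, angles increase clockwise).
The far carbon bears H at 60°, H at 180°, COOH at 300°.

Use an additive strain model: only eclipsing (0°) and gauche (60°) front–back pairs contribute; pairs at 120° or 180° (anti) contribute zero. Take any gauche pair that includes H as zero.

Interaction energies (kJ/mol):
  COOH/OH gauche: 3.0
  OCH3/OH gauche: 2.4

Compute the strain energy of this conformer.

3.0 kJ/mol

This conformer (staggered): OH(0°)/COOH(300°) gauche 3.0 → 3.0 kJ/mol.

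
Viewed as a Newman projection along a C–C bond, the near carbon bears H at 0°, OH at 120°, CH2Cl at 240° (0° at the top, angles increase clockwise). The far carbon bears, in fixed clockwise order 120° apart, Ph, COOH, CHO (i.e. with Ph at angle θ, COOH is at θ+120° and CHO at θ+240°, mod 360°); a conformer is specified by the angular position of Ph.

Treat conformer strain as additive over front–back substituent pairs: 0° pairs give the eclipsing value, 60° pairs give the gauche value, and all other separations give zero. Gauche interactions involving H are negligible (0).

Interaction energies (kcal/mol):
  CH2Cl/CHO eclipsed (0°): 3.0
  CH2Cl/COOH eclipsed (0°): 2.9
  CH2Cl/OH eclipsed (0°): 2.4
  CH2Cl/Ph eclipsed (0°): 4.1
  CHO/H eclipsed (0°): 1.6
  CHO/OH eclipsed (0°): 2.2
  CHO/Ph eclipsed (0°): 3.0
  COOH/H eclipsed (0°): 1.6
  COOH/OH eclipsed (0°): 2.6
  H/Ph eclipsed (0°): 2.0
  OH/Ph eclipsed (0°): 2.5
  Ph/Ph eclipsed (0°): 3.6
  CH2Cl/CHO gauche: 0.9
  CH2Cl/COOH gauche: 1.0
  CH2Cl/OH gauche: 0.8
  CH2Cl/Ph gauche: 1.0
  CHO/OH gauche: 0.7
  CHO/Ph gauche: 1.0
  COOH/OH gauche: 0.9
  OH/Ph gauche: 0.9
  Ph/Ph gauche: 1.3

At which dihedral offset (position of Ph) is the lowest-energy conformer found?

Ph at 0° (eclipsed): H–Ph eclipsed, OH–COOH eclipsed, CH2Cl–CHO eclipsed; 2.0 + 2.6 + 3.0 = 7.6 kcal/mol.
Ph at 60° (staggered): OH–Ph gauche, OH–COOH gauche, CH2Cl–COOH gauche, CH2Cl–CHO gauche; 0.9 + 0.9 + 1.0 + 0.9 = 3.7 kcal/mol.
Ph at 120° (eclipsed): H–CHO eclipsed, OH–Ph eclipsed, CH2Cl–COOH eclipsed; 1.6 + 2.5 + 2.9 = 7.0 kcal/mol.
Ph at 180° (staggered): OH–Ph gauche, OH–CHO gauche, CH2Cl–Ph gauche, CH2Cl–COOH gauche; 0.9 + 0.7 + 1.0 + 1.0 = 3.6 kcal/mol.
Ph at 240° (eclipsed): H–COOH eclipsed, OH–CHO eclipsed, CH2Cl–Ph eclipsed; 1.6 + 2.2 + 4.1 = 7.9 kcal/mol.
Ph at 300° (staggered): OH–COOH gauche, OH–CHO gauche, CH2Cl–Ph gauche, CH2Cl–CHO gauche; 0.9 + 0.7 + 1.0 + 0.9 = 3.5 kcal/mol.
The minimum (3.5 kcal/mol) occurs with Ph at 300°.

300°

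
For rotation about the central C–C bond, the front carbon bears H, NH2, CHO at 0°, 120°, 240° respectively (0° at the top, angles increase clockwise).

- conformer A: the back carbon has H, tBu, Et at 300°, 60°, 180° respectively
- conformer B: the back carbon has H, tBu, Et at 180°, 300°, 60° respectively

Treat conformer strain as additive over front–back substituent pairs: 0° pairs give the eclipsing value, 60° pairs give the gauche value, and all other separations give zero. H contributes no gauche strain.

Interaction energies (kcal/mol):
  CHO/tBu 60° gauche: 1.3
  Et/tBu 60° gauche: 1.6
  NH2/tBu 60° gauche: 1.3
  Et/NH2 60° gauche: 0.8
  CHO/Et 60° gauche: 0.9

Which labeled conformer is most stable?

A (staggered): NH2(120°)/tBu(60°) gauche 1.3; NH2(120°)/Et(180°) gauche 0.8; CHO(240°)/Et(180°) gauche 0.9 → 3.0 kcal/mol.
B (staggered): NH2(120°)/Et(60°) gauche 0.8; CHO(240°)/tBu(300°) gauche 1.3 → 2.1 kcal/mol.
B has the lowest total (2.1 kcal/mol).

B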